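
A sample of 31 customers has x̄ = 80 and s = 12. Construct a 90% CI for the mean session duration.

CI = x̄ ± t*(s/√n) = 80 ± 1.697(12/√31) = (76.34, 83.66)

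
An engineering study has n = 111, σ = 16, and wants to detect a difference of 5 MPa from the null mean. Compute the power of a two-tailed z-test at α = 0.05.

SE = σ/√n = 16/√111 = 1.519. Non-centrality λ = d/SE = 5/1.519 = 3.292. Power ≈ Φ(λ - z_{α/2}) = Φ(3.292 - 1.96) = Φ(1.332) = 0.909.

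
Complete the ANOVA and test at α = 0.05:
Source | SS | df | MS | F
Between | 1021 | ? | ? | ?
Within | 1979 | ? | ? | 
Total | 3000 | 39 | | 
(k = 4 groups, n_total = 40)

df_between = 3, df_within = 36. MS_between = 340.33, MS_within = 54.97. F = 6.191, F_crit ≈ 2.866. Reject H₀.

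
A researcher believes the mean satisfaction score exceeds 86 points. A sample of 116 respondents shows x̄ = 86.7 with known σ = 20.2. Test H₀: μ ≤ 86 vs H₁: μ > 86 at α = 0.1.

z = 0.373. Critical value: 1.28. Fail to reject H₀.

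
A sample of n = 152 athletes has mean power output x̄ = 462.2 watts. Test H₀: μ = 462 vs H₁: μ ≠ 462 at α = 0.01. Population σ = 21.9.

z = (x̄ - μ₀)/(σ/√n) = (462.2 - 462)/(21.9/√152) = 0.113. Critical value: ±2.576. Since |0.113| ≤ 2.576, Fail to reject H₀.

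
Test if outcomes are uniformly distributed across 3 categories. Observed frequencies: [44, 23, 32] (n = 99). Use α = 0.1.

Expected = 33 each. χ² = Σ(O-E)²/E = 6.727. df = 2, critical value = 4.605. Reject H₀.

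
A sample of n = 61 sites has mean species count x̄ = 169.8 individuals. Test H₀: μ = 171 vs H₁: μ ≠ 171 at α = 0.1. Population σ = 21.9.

z = (x̄ - μ₀)/(σ/√n) = (169.8 - 171)/(21.9/√61) = -0.428. Critical value: ±1.645. Since |-0.428| ≤ 1.645, Fail to reject H₀.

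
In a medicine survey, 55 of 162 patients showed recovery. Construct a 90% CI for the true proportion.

p̂ = 0.34. CI = p̂ ± z*√(p̂(1-p̂)/n) = (0.278, 0.401)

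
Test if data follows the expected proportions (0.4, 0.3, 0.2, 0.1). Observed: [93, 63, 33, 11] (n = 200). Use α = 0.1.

Expected: [80.0, 60.0, 40.0, 20.0]. χ² = 7.537. df = 3, critical = 6.251. Reject H₀.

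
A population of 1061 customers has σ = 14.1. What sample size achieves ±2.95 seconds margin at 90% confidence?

Without FPC: n₀ = (1.645×14.1/2.95)² = 61.82. With FPC: n = n₀N/(n₀+N-1) = 58.5 → n = 59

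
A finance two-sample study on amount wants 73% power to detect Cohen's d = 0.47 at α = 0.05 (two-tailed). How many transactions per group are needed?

z_{α/2} = 1.96, z_β = Φ⁻¹(0.73) = 0.613. For small effect (d = 0.47): n per group = 2(z_{α/2} + z_β)²/d² = 2(1.96 + 0.613)²/0.47² = 59.9 → 60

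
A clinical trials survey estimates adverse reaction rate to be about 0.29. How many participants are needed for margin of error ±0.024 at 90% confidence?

n = z²p(1-p)/E² = 1.645²×0.29×0.71/0.024² = 967.3 → n = 968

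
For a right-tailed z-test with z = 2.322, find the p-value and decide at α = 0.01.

p = P(Z > 2.322) = 1 - Φ(2.322) ≈ 0.0101. Since p ≥ 0.01, fail to reject H₀ (not significant) at α = 0.01.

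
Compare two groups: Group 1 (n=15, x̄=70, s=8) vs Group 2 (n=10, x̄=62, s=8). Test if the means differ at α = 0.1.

Pooled sp = 8.0. t = 2.449, df = 23. Critical t = ±1.714. Reject H₀.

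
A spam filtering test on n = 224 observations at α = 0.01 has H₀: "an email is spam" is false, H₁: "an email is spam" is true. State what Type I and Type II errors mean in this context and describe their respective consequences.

Type I (false positive): concluding that an email is spam when it is not — a legitimate email is sent to the spam folder and the user misses it. Type II (false negative): failing to conclude that an email is spam when it is — a spam email lands in the inbox. Which is costlier depends on domain priorities and is a judgement call rather than a statistical fact.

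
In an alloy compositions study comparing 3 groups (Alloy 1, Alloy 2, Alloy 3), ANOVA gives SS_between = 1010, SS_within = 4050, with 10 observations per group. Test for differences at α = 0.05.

df_between = 2, df_within = 27. F = MS_between/MS_within = 505.0/150.0 = 3.367. F_crit ≈ 3.354. Reject H₀. At least one mean differs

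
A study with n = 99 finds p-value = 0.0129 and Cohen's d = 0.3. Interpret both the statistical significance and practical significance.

Statistically significant (p = 0.0129 < 0.05). Cohen's d = 0.3 indicates a small effect size. Both statistical and practical significance should be considered.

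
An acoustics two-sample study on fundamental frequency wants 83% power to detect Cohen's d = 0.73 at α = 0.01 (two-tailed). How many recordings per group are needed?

z_{α/2} = 2.576, z_β = Φ⁻¹(0.83) = 0.954. For medium effect (d = 0.73): n per group = 2(z_{α/2} + z_β)²/d² = 2(2.576 + 0.954)²/0.73² = 46.8 → 47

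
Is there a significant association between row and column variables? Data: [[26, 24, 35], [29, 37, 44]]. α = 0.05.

χ² = 0.767. df = 2, critical = 5.991. Fail to reject H₀. No evidence of dependence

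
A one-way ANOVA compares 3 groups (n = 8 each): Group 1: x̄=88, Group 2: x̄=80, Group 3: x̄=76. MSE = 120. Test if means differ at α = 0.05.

Grand mean = 81.33. SS_between = 597.33, MS_between = 298.67. F = 2.489, F_crit ≈ 3.467. Fail to reject H₀.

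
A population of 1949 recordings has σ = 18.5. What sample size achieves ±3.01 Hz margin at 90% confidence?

Without FPC: n₀ = (1.645×18.5/3.01)² = 102.222. With FPC: n = n₀N/(n₀+N-1) = 97.2 → n = 98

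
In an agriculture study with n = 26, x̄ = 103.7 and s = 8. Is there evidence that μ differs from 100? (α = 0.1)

t = (x̄ - μ₀)/(s/√n) = (103.7 - 100)/(8/√26) = 2.358. df = 25, critical t = ±1.708. Reject H₀.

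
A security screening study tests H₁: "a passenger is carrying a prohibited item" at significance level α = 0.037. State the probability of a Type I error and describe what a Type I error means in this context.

P(Type I error) = α = 0.037. A Type I error is rejecting H₀ when H₀ is actually true (false positive) — here, concluding that a passenger is carrying a prohibited item when in fact this is not the case. Consequence: detaining an innocent passenger — delay and inconvenience.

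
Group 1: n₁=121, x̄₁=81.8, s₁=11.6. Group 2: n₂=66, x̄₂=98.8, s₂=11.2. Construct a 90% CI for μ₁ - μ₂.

Difference = -17.0. SE = √(11.6²/121 + 11.2²/66) = 1.736. CI = (-19.86, -14.14)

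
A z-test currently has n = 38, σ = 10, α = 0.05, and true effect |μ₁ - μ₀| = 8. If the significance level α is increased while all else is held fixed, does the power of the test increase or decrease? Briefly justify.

Power increases: a larger α lowers the critical value, so more of the H₁ sampling distribution falls in the rejection region.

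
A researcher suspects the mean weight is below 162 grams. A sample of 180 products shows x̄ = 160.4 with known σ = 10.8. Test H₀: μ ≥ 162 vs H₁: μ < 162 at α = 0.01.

z = -1.988. Critical value: -2.33. Fail to reject H₀.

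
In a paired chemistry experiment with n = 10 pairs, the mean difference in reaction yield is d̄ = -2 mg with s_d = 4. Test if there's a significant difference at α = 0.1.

t = d̄/(s_d/√n) = -2/(4/√10) = -1.581. df = 9, critical t = ±1.833. Fail to reject H₀.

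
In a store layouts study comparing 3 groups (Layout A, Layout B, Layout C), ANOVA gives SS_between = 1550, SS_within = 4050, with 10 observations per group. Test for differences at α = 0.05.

df_between = 2, df_within = 27. F = MS_between/MS_within = 775.0/150.0 = 5.167. F_crit ≈ 3.354. Reject H₀. At least one mean differs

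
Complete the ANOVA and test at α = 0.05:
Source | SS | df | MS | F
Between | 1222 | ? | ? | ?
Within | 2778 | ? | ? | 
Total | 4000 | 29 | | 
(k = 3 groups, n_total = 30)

df_between = 2, df_within = 27. MS_between = 611.0, MS_within = 102.89. F = 5.938, F_crit ≈ 3.354. Reject H₀.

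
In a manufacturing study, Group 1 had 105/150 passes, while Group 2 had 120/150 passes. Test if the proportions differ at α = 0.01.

p̂₁ = 0.7, p̂₂ = 0.8, pooled p̂ = 0.75. z = -2.0. Critical: ±2.576. Fail to reject H₀.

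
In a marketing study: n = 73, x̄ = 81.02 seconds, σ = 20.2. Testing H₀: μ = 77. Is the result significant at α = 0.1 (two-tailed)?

z = (81.02 - 77)/(20.2/√73) = 1.7. Since |z| > 1.645, significant at α = 0.1.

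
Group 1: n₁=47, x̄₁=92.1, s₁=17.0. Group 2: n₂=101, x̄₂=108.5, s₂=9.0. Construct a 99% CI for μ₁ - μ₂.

Difference = -16.4. SE = √(17.0²/47 + 9.0²/101) = 2.636. CI = (-23.19, -9.61)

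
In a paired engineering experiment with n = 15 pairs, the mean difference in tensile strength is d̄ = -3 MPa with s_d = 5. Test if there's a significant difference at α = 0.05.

t = d̄/(s_d/√n) = -3/(5/√15) = -2.324. df = 14, critical t = ±2.145. Reject H₀.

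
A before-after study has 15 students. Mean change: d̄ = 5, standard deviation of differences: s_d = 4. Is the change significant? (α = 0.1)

t = d̄/(s_d/√n) = 5/(4/√15) = 4.841. df = 14, critical t = ±1.761. Reject H₀.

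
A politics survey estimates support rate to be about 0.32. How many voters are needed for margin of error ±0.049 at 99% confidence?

n = z²p(1-p)/E² = 2.576²×0.32×0.68/0.049² = 601.4 → n = 602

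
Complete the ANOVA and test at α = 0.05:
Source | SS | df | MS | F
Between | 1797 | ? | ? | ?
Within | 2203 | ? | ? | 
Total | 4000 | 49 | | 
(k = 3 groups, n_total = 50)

df_between = 2, df_within = 47. MS_between = 898.5, MS_within = 46.87. F = 19.169, F_crit ≈ 3.195. Reject H₀.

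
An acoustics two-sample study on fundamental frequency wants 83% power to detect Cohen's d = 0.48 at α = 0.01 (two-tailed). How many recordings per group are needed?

z_{α/2} = 2.576, z_β = Φ⁻¹(0.83) = 0.954. For small effect (d = 0.48): n per group = 2(z_{α/2} + z_β)²/d² = 2(2.576 + 0.954)²/0.48² = 108.2 → 109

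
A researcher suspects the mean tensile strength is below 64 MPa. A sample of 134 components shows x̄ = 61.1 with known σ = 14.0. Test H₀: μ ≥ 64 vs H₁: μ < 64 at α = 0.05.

z = -2.398. Critical value: -1.645. Reject H₀.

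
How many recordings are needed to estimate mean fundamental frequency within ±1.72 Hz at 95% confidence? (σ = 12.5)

n = (z*σ/E)² = (1.96×12.5/1.72)² = 202.9 → n = 203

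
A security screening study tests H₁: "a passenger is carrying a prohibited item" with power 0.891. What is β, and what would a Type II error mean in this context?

β = 1 - power = 1 - 0.891 = 0.109. A Type II error is failing to reject H₀ when H₀ is false (false negative) — here, failing to conclude that a passenger is carrying a prohibited item when in fact it is true. Consequence: letting a prohibited item through — security breach.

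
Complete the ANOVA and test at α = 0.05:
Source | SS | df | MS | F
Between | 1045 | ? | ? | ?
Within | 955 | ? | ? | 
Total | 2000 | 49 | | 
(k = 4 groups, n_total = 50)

df_between = 3, df_within = 46. MS_between = 348.33, MS_within = 20.76. F = 16.778, F_crit ≈ 2.807. Reject H₀.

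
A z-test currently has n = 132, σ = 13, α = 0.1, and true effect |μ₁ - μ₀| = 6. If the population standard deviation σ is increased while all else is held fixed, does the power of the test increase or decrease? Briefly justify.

Power decreases: a larger σ inflates the standard error σ/√n, pulling the sampling distribution under H₁ back toward the critical value.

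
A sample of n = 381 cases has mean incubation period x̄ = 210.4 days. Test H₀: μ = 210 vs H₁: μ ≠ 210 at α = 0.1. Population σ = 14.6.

z = (x̄ - μ₀)/(σ/√n) = (210.4 - 210)/(14.6/√381) = 0.535. Critical value: ±1.645. Since |0.535| ≤ 1.645, Fail to reject H₀.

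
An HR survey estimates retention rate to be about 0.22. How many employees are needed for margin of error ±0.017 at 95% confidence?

n = z²p(1-p)/E² = 1.96²×0.22×0.78/0.017² = 2281.03 → n = 2282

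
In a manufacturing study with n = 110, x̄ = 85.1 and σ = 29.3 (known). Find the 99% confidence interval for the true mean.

CI = x̄ ± z*(σ/√n) = 85.1 ± 2.576(29.3/√110) = 85.1 ± 7.2 = (77.9, 92.3)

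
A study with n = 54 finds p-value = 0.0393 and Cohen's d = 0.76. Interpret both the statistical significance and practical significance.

Statistically significant (p = 0.0393 < 0.05). Cohen's d = 0.76 indicates a medium effect size. Both statistical and practical significance should be considered.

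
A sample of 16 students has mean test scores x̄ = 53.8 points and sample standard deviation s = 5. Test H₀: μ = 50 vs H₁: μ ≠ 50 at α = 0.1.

t = (x̄ - μ₀)/(s/√n) = (53.8 - 50)/(5/√16) = 3.04. df = 15, critical t = ±1.753. Reject H₀.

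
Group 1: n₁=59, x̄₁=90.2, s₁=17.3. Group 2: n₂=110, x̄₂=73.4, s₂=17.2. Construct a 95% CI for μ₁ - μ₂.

Difference = 16.8. SE = √(17.3²/59 + 17.2²/110) = 2.786. CI = (11.34, 22.26)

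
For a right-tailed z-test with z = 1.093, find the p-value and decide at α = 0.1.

p = P(Z > 1.093) = 1 - Φ(1.093) ≈ 0.1372. Since p ≥ 0.1, fail to reject H₀ (not significant) at α = 0.1.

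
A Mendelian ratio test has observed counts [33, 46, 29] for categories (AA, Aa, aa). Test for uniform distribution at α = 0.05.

Expected = 36 each. χ² = Σ(O-E)²/E = 4.389. df = 2, critical value = 5.991. Fail to reject H₀.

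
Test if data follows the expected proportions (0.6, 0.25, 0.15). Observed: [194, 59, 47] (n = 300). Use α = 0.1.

Expected: [180.0, 75.0, 45.0]. χ² = 4.591. df = 2, critical = 4.605. Fail to reject H₀.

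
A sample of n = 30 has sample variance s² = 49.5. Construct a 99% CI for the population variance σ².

df = 29. χ²_{0.005} = 52.336, χ²_{0.995} = 13.121. CI for σ² = ((n-1)s²/χ²_{α/2}, (n-1)s²/χ²_{1-α/2}) = (29·49.5/52.336, 29·49.5/13.121) = (27.43, 109.4)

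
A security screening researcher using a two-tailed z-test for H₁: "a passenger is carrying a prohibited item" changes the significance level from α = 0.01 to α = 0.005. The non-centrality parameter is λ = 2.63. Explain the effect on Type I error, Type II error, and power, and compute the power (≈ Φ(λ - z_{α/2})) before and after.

Decreasing α from 0.01 to 0.005:
• Type I error rate decreases (α is the Type I rate by definition).
• Critical value moves from z_{α/2} = 2.576 to 2.807, so power = Φ(λ - z_{α/2}) goes from Φ(2.63 - 2.576) = 0.522 to Φ(2.63 - 2.807) = 0.43.
• Type II error rate β = 1 - power therefore increases (0.478 → 0.57).
Appropriate when false positives are costly — here, detaining an innocent passenger — delay and inconvenience.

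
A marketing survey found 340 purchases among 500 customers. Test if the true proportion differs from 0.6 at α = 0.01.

p̂ = 0.68, p₀ = 0.6. z = (p̂ - p₀)/√(p₀(1-p₀)/n) = 3.651. Critical: ±2.576. Reject H₀.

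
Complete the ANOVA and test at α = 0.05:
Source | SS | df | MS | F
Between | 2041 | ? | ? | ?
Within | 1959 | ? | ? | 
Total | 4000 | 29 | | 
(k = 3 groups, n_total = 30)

df_between = 2, df_within = 27. MS_between = 1020.5, MS_within = 72.56. F = 14.065, F_crit ≈ 3.354. Reject H₀.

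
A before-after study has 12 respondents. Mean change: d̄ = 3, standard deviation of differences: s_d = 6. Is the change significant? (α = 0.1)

t = d̄/(s_d/√n) = 3/(6/√12) = 1.732. df = 11, critical t = ±1.796. Fail to reject H₀.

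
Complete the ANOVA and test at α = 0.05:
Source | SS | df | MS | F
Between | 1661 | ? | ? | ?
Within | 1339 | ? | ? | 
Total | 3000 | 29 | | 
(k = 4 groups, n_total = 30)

df_between = 3, df_within = 26. MS_between = 553.67, MS_within = 51.5. F = 10.751, F_crit ≈ 2.975. Reject H₀.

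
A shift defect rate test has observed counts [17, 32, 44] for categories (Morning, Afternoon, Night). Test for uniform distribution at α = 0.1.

Expected = 31 each. χ² = Σ(O-E)²/E = 11.806. df = 2, critical value = 4.605. Reject H₀.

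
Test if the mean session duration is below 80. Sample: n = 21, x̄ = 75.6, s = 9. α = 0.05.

t = (75.6 - 80)/(9/√21) = -2.24, df = 20. Critical t = -1.725. Reject H₀.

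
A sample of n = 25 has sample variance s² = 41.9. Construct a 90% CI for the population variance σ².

df = 24. χ²_{0.05} = 36.415, χ²_{0.95} = 13.848. CI for σ² = ((n-1)s²/χ²_{α/2}, (n-1)s²/χ²_{1-α/2}) = (24·41.9/36.415, 24·41.9/13.848) = (27.61, 72.62)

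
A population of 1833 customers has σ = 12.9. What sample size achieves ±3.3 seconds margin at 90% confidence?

Without FPC: n₀ = (1.645×12.9/3.3)² = 41.351. With FPC: n = n₀N/(n₀+N-1) = 40.5 → n = 41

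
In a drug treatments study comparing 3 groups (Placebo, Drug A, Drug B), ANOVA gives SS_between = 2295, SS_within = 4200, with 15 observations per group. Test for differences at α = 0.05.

df_between = 2, df_within = 42. F = MS_between/MS_within = 1147.5/100.0 = 11.475. F_crit ≈ 3.22. Reject H₀. At least one mean differs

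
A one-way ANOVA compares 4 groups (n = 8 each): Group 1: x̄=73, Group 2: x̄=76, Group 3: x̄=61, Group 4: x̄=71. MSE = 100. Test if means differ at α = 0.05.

Grand mean = 70.25. SS_between = 1014.0, MS_between = 338.0. F = 3.38, F_crit ≈ 2.947. Reject H₀.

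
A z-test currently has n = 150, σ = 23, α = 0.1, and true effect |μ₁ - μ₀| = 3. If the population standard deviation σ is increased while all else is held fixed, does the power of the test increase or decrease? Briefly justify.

Power decreases: a larger σ inflates the standard error σ/√n, pulling the sampling distribution under H₁ back toward the critical value.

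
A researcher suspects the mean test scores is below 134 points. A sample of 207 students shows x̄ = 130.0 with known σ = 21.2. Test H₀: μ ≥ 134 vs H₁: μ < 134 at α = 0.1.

z = -2.715. Critical value: -1.28. Reject H₀.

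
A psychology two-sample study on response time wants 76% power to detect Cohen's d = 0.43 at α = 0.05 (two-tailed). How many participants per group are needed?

z_{α/2} = 1.96, z_β = Φ⁻¹(0.76) = 0.706. For small effect (d = 0.43): n per group = 2(z_{α/2} + z_β)²/d² = 2(1.96 + 0.706)²/0.43² = 76.9 → 77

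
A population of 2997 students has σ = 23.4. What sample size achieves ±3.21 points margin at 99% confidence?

Without FPC: n₀ = (2.576×23.4/3.21)² = 352.625. With FPC: n = n₀N/(n₀+N-1) = 315.6 → n = 316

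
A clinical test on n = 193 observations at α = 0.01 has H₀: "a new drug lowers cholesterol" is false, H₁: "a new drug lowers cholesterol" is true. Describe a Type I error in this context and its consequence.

Type I error: rejecting H₀ when it is true — concluding that a new drug lowers cholesterol when in fact it is not. Consequence: approving an ineffective drug — patients take a useless medication and may skip effective alternatives.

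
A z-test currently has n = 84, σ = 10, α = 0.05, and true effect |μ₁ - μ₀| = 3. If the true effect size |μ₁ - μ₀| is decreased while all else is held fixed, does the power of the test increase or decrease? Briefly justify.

Power decreases: a smaller true effect decreases the non-centrality λ = |μ₁ - μ₀|/(σ/√n).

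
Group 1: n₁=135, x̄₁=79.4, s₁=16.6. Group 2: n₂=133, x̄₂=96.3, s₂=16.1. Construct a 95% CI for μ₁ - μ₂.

Difference = -16.9. SE = √(16.6²/135 + 16.1²/133) = 1.998. CI = (-20.82, -12.98)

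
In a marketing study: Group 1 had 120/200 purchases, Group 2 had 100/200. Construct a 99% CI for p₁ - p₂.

p̂₁ = 0.6, p̂₂ = 0.5. Difference = 0.1. CI = (-0.028, 0.228)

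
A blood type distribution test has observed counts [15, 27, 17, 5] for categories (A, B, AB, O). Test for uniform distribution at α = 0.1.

Expected = 16 each. χ² = Σ(O-E)²/E = 15.25. df = 3, critical value = 6.251. Reject H₀.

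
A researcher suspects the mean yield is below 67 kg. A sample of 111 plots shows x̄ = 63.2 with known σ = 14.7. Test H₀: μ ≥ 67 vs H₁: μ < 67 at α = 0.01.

z = -2.724. Critical value: -2.33. Reject H₀.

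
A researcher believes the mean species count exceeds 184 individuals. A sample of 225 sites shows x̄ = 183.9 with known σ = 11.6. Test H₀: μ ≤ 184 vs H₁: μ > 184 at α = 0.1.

z = -0.129. Critical value: 1.28. Fail to reject H₀.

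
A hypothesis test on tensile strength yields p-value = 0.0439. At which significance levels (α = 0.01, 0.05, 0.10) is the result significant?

p = 0.0439. Significant at: α = 0.05, 0.1.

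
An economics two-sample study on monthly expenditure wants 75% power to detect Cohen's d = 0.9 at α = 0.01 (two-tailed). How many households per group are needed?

z_{α/2} = 2.576, z_β = Φ⁻¹(0.75) = 0.674. For large effect (d = 0.9): n per group = 2(z_{α/2} + z_β)²/d² = 2(2.576 + 0.674)²/0.9² = 26.1 → 27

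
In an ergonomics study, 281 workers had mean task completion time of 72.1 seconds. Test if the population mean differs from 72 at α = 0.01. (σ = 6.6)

z = (x̄ - μ₀)/(σ/√n) = (72.1 - 72)/(6.6/√281) = 0.254. Critical value: ±2.576. Since |0.254| ≤ 2.576, Fail to reject H₀.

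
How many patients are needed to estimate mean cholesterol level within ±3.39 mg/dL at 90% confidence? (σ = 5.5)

n = (z*σ/E)² = (1.645×5.5/3.39)² = 7.1 → n = 8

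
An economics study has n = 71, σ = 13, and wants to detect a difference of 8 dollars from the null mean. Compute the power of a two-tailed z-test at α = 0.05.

SE = σ/√n = 13/√71 = 1.543. Non-centrality λ = d/SE = 8/1.543 = 5.185. Power ≈ Φ(λ - z_{α/2}) = Φ(5.185 - 1.96) = Φ(3.225) = 0.999.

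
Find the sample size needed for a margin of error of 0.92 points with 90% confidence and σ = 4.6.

n = (z*σ/E)² = (1.645×4.6/0.92)² = 67.7 → n = 68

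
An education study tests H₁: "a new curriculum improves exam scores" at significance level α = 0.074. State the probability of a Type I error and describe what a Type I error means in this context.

P(Type I error) = α = 0.074. A Type I error is rejecting H₀ when H₀ is actually true (false positive) — here, concluding that a new curriculum improves exam scores when in fact this is not the case. Consequence: adopting a curriculum that gives no real benefit — disruption for nothing.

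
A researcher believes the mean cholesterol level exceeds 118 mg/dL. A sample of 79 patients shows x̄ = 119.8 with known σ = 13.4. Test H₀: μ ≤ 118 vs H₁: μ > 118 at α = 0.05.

z = 1.194. Critical value: 1.645. Fail to reject H₀.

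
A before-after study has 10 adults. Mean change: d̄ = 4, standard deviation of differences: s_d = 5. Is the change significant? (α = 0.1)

t = d̄/(s_d/√n) = 4/(5/√10) = 2.53. df = 9, critical t = ±1.833. Reject H₀.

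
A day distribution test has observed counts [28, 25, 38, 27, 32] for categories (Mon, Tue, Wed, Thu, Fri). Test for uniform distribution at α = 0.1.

Expected = 30 each. χ² = Σ(O-E)²/E = 3.533. df = 4, critical value = 7.779. Fail to reject H₀.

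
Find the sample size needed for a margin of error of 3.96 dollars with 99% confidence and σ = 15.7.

n = (z*σ/E)² = (2.576×15.7/3.96)² = 104.3 → n = 105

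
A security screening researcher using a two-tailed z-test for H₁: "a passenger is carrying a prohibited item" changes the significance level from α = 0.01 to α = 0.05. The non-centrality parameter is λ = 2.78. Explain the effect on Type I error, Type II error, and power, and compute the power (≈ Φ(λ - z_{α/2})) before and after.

Increasing α from 0.01 to 0.05:
• Type I error rate increases (α is the Type I rate by definition).
• Critical value moves from z_{α/2} = 2.576 to 1.96, so power = Φ(λ - z_{α/2}) goes from Φ(2.78 - 2.576) = 0.581 to Φ(2.78 - 1.96) = 0.794.
• Type II error rate β = 1 - power therefore decreases (0.419 → 0.206).
Appropriate when false negatives are costly — here, letting a prohibited item through — security breach.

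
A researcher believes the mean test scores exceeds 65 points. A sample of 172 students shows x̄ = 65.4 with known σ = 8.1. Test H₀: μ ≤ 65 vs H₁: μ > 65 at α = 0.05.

z = 0.648. Critical value: 1.645. Fail to reject H₀.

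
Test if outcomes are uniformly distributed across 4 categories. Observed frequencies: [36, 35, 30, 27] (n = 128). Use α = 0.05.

Expected = 32 each. χ² = Σ(O-E)²/E = 1.688. df = 3, critical value = 7.815. Fail to reject H₀.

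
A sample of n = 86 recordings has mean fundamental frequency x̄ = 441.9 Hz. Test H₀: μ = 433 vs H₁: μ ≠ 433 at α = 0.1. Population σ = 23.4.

z = (x̄ - μ₀)/(σ/√n) = (441.9 - 433)/(23.4/√86) = 3.527. Critical value: ±1.645. Since |3.527| > 1.645, Reject H₀.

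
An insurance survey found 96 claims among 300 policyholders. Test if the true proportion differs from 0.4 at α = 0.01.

p̂ = 0.32, p₀ = 0.4. z = (p̂ - p₀)/√(p₀(1-p₀)/n) = -2.828. Critical: ±2.576. Reject H₀.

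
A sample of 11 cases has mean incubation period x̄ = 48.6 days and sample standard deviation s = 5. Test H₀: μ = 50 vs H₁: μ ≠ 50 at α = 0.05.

t = (x̄ - μ₀)/(s/√n) = (48.6 - 50)/(5/√11) = -0.929. df = 10, critical t = ±2.228. Fail to reject H₀.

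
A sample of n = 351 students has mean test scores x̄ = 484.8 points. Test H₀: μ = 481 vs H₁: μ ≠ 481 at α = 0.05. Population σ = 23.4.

z = (x̄ - μ₀)/(σ/√n) = (484.8 - 481)/(23.4/√351) = 3.042. Critical value: ±1.96. Since |3.042| > 1.96, Reject H₀.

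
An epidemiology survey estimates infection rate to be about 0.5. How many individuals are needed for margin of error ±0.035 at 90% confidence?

n = z²p(1-p)/E² = 1.645²×0.5×0.5/0.035² = 552.2 → n = 553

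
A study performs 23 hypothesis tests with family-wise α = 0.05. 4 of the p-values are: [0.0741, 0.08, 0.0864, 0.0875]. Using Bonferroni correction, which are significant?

Bonferroni α = 0.05/23 = 0.00217. None of the given p-values are significant.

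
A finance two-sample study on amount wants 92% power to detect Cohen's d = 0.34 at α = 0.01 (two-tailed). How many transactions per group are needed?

z_{α/2} = 2.576, z_β = Φ⁻¹(0.92) = 1.405. For small effect (d = 0.34): n per group = 2(z_{α/2} + z_β)²/d² = 2(2.576 + 1.405)²/0.34² = 274.2 → 275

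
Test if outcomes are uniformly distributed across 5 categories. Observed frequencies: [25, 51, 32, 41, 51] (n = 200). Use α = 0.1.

Expected = 40 each. χ² = Σ(O-E)²/E = 13.3. df = 4, critical value = 7.779. Reject H₀.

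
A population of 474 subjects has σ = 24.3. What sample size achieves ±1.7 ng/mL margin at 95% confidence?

Without FPC: n₀ = (1.96×24.3/1.7)² = 784.923. With FPC: n = n₀N/(n₀+N-1) = 295.8 → n = 296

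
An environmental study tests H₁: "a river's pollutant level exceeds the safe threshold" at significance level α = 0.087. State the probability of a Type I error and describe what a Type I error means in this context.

P(Type I error) = α = 0.087. A Type I error is rejecting H₀ when H₀ is actually true (false positive) — here, concluding that a river's pollutant level exceeds the safe threshold when in fact this is not the case. Consequence: shutting down a compliant factory unnecessarily.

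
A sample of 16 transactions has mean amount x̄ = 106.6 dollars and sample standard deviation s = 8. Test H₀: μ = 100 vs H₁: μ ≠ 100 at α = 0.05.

t = (x̄ - μ₀)/(s/√n) = (106.6 - 100)/(8/√16) = 3.3. df = 15, critical t = ±2.131. Reject H₀.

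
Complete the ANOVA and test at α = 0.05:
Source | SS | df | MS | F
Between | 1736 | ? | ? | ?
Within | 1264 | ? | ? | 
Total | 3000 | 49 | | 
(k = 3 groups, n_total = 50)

df_between = 2, df_within = 47. MS_between = 868.0, MS_within = 26.89. F = 32.275, F_crit ≈ 3.195. Reject H₀.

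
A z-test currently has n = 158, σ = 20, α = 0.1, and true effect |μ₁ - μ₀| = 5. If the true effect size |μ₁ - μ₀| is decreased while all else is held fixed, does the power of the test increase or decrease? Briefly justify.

Power decreases: a smaller true effect decreases the non-centrality λ = |μ₁ - μ₀|/(σ/√n).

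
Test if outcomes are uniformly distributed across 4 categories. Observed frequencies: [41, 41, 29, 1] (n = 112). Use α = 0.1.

Expected = 28 each. χ² = Σ(O-E)²/E = 38.143. df = 3, critical value = 6.251. Reject H₀.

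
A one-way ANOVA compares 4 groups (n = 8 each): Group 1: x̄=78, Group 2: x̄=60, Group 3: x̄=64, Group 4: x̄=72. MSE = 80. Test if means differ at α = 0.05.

Grand mean = 68.5. SS_between = 1560.0, MS_between = 520.0. F = 6.5, F_crit ≈ 2.947. Reject H₀.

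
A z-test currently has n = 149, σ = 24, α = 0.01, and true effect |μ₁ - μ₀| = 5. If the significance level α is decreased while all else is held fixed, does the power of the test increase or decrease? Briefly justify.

Power decreases: a smaller α raises the critical value, so less of the H₁ sampling distribution falls in the rejection region.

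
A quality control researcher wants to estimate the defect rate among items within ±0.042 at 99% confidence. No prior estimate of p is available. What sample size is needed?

Conservative approach: use p = 0.5 (maximizes p(1-p) = 0.25). n = z²(0.25)/E² = 2.576²×0.25/0.042² = 940.4 → n = 941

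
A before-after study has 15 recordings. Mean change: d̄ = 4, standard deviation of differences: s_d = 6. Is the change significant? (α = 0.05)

t = d̄/(s_d/√n) = 4/(6/√15) = 2.582. df = 14, critical t = ±2.145. Reject H₀.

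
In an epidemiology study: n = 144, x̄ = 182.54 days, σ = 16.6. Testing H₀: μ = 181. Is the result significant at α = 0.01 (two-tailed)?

z = (182.54 - 181)/(16.6/√144) = 1.113. Since |z| ≤ 2.576, not significant at α = 0.01.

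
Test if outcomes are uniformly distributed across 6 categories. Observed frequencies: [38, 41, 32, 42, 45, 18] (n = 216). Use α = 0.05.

Expected = 36 each. χ² = Σ(O-E)²/E = 13.5. df = 5, critical value = 11.07. Reject H₀.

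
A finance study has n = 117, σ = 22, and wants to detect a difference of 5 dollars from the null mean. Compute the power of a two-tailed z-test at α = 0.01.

SE = σ/√n = 22/√117 = 2.034. Non-centrality λ = d/SE = 5/2.034 = 2.458. Power ≈ Φ(λ - z_{α/2}) = Φ(2.458 - 2.576) = Φ(-0.118) = 0.453.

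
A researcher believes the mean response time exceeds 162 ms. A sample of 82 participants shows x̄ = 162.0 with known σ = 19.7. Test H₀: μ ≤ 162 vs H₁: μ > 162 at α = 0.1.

z = 0.0. Critical value: 1.28. Fail to reject H₀.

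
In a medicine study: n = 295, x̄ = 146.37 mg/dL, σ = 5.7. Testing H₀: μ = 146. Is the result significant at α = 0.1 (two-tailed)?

z = (146.37 - 146)/(5.7/√295) = 1.115. Since |z| ≤ 1.645, not significant at α = 0.1.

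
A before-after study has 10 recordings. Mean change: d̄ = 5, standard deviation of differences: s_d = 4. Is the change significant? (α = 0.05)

t = d̄/(s_d/√n) = 5/(4/√10) = 3.953. df = 9, critical t = ±2.262. Reject H₀.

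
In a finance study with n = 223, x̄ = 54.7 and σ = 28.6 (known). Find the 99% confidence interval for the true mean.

CI = x̄ ± z*(σ/√n) = 54.7 ± 2.576(28.6/√223) = 54.7 ± 4.93 = (49.77, 59.63)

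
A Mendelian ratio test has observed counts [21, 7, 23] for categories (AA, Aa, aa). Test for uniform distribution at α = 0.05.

Expected = 17 each. χ² = Σ(O-E)²/E = 8.941. df = 2, critical value = 5.991. Reject H₀.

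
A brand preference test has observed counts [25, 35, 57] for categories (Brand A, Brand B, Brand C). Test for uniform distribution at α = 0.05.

Expected = 39 each. χ² = Σ(O-E)²/E = 13.744. df = 2, critical value = 5.991. Reject H₀.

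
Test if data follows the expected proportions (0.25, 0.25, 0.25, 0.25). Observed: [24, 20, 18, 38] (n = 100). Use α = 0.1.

Expected: [25.0, 25.0, 25.0, 25.0]. χ² = 9.76. df = 3, critical = 6.251. Reject H₀.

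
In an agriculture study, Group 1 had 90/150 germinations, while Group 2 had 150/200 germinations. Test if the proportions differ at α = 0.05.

p̂₁ = 0.6, p̂₂ = 0.75, pooled p̂ = 0.686. z = -2.991. Critical: ±1.96. Reject H₀.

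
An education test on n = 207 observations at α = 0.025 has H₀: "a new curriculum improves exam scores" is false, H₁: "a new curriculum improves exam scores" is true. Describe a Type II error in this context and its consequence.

Type II error: failing to reject H₀ when it is false — concluding that a new curriculum improves exam scores is not supported when in fact it is. Consequence: keeping the old curriculum when the new one would have helped students.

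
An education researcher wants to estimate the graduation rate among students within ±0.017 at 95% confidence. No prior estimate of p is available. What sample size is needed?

Conservative approach: use p = 0.5 (maximizes p(1-p) = 0.25). n = z²(0.25)/E² = 1.96²×0.25/0.017² = 3323.2 → n = 3324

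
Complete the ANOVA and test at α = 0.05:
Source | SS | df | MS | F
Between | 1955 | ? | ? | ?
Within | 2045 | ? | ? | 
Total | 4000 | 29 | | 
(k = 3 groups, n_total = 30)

df_between = 2, df_within = 27. MS_between = 977.5, MS_within = 75.74. F = 12.906, F_crit ≈ 3.354. Reject H₀.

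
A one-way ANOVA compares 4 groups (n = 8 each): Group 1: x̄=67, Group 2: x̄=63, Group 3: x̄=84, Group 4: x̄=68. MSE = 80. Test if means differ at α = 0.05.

Grand mean = 70.5. SS_between = 2056.0, MS_between = 685.33. F = 8.567, F_crit ≈ 2.947. Reject H₀.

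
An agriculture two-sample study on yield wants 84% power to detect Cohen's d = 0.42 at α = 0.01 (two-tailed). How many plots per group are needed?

z_{α/2} = 2.576, z_β = Φ⁻¹(0.84) = 0.994. For small effect (d = 0.42): n per group = 2(z_{α/2} + z_β)²/d² = 2(2.576 + 0.994)²/0.42² = 144.5 → 145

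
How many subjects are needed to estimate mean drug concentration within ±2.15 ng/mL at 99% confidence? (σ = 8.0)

n = (z*σ/E)² = (2.576×8.0/2.15)² = 91.9 → n = 92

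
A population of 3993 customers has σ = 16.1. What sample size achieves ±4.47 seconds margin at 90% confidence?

Without FPC: n₀ = (1.645×16.1/4.47)² = 35.105. With FPC: n = n₀N/(n₀+N-1) = 34.8 → n = 35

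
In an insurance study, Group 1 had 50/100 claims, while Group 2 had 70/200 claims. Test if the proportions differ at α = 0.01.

p̂₁ = 0.5, p̂₂ = 0.35, pooled p̂ = 0.4. z = 2.5. Critical: ±2.576. Fail to reject H₀.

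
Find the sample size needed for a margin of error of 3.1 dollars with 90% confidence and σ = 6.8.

n = (z*σ/E)² = (1.645×6.8/3.1)² = 13.02 → n = 14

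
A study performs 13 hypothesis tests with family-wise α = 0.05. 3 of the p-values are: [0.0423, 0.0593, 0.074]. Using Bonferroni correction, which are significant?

Bonferroni α = 0.05/13 = 0.00385. None of the given p-values are significant.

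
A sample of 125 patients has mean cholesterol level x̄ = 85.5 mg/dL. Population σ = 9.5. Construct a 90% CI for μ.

CI = x̄ ± z*(σ/√n) = 85.5 ± 1.645(9.5/√125) = 85.5 ± 1.4 = (84.1, 86.9)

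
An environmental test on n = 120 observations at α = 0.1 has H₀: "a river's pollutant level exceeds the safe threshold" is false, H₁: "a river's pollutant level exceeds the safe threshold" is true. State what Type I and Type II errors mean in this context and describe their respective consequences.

Type I (false positive): concluding that a river's pollutant level exceeds the safe threshold when it is not — shutting down a compliant factory unnecessarily. Type II (false negative): failing to conclude that a river's pollutant level exceeds the safe threshold when it is — allowing unsafe pollution to continue. Which is costlier depends on domain priorities and is a judgement call rather than a statistical fact.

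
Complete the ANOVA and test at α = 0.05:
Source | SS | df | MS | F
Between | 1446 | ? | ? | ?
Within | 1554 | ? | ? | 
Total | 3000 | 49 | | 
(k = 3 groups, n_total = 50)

df_between = 2, df_within = 47. MS_between = 723.0, MS_within = 33.06. F = 21.867, F_crit ≈ 3.195. Reject H₀.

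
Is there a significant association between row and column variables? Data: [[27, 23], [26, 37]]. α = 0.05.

χ² = 1.814. df = 1, critical = 3.841. Fail to reject H₀. No evidence of dependence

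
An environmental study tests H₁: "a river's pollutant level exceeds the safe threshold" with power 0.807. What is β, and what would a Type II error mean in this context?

β = 1 - power = 1 - 0.807 = 0.193. A Type II error is failing to reject H₀ when H₀ is false (false negative) — here, failing to conclude that a river's pollutant level exceeds the safe threshold when in fact it is true. Consequence: allowing unsafe pollution to continue.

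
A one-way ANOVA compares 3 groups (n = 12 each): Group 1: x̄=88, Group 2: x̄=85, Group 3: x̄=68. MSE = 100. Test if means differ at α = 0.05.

Grand mean = 80.33. SS_between = 2792.0, MS_between = 1396.0. F = 13.96, F_crit ≈ 3.285. Reject H₀.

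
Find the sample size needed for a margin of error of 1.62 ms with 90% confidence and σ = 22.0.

n = (z*σ/E)² = (1.645×22.0/1.62)² = 499.1 → n = 500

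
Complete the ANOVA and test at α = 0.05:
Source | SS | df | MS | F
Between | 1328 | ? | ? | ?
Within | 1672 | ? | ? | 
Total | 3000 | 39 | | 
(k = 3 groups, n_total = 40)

df_between = 2, df_within = 37. MS_between = 664.0, MS_within = 45.19. F = 14.694, F_crit ≈ 3.252. Reject H₀.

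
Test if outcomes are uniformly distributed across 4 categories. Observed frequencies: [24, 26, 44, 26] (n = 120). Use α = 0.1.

Expected = 30 each. χ² = Σ(O-E)²/E = 8.8. df = 3, critical value = 6.251. Reject H₀.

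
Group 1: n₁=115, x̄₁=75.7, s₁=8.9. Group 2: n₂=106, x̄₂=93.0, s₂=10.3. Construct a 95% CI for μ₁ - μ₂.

Difference = -17.3. SE = √(8.9²/115 + 10.3²/106) = 1.3. CI = (-19.85, -14.75)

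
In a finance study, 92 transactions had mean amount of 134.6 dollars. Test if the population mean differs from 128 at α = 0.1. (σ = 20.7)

z = (x̄ - μ₀)/(σ/√n) = (134.6 - 128)/(20.7/√92) = 3.058. Critical value: ±1.645. Since |3.058| > 1.645, Reject H₀.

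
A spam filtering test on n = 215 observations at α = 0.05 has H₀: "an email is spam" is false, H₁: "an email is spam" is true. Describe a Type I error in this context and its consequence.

Type I error: rejecting H₀ when it is true — concluding that an email is spam when in fact it is not. Consequence: a legitimate email is sent to the spam folder and the user misses it.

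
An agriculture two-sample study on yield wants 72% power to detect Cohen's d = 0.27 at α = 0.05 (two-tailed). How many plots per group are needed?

z_{α/2} = 1.96, z_β = Φ⁻¹(0.72) = 0.583. For small effect (d = 0.27): n per group = 2(z_{α/2} + z_β)²/d² = 2(1.96 + 0.583)²/0.27² = 177.4 → 178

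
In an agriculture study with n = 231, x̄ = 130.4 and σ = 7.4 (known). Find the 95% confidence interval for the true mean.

CI = x̄ ± z*(σ/√n) = 130.4 ± 1.96(7.4/√231) = 130.4 ± 0.95 = (129.45, 131.35)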